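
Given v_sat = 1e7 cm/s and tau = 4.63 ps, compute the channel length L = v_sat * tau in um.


Step 1: tau in seconds = 4.63 ps * 1e-12 = 4.6300e-12 s
Step 2: L = v_sat * tau = 1e7 * 4.6300e-12 = 4.6300e-05 cm
Step 3: L in um = 4.6300e-05 * 1e4 = 0.463 um

0.463


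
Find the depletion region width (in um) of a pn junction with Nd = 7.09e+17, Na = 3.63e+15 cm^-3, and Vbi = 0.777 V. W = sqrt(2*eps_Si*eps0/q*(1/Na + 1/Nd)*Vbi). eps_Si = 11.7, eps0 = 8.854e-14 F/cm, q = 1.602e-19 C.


Step 1: 1/Na + 1/Nd = 1/3.63e+15 + 1/7.09e+17 = 2.76893e-16
Step 2: 2*eps*eps0/q = 2*11.7*8.854e-14/1.602e-19 = 1.293281e+07
Step 3: W^2 = 1.293281e+07 * 2.76893e-16 * 0.777 = 2.78244e-09
Step 4: W = sqrt(2.78244e-09) = 5.275e-05 cm = 0.5275 um

0.5275


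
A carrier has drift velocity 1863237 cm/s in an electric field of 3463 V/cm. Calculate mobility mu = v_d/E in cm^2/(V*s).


Step 1: mu = v_d / E
Step 2: mu = 1863237 / 3463
Step 3: mu = 538.04 cm^2/(V*s)

538.04


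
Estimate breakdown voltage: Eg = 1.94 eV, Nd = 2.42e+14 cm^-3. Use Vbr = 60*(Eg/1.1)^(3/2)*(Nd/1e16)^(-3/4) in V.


Step 1: Eg/1.1 = 1.94/1.1 = 1.763636
Step 2: (Eg/1.1)^1.5 = 1.763636^1.5 = 2.342143
Step 3: (Nd/1e16)^(-0.75) = (0.0242)^(-0.75) = 16.298156
Step 4: Vbr = 60 * 2.342143 * 16.298156 = 2290.4 V

2290.4


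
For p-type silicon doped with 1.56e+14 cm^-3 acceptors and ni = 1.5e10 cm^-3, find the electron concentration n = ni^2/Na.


Step 1: Majority hole concentration p ≈ Na = 1.56e+14 cm^-3
Step 2: n = ni^2 / Na = (1.5e10)^2 / 1.56e+14
Step 3: n = 1.44e+06 cm^-3

1.44e+06


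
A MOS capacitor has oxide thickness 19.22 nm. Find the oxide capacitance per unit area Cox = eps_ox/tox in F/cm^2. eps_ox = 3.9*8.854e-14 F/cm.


Step 1: eps_ox = 3.9 * 8.854e-14 = 3.45306e-13 F/cm
Step 2: tox in cm = 19.22 nm * 1e-7 = 1.9220e-06 cm
Step 3: Cox = 3.45306e-13 / 1.9220e-06 = 1.80e-07 F/cm^2

1.80e-07


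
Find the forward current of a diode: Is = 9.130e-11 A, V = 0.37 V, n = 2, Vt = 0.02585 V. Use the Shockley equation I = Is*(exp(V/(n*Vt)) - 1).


Step 1: V/(n*Vt) = 0.37/(2*0.02585) = 7.1567
Step 2: exp(7.1567) = 1.2827e+03
Step 3: I = 9.130e-11 * (1.2827e+03 - 1) = 1.17e-07 A

1.17e-07


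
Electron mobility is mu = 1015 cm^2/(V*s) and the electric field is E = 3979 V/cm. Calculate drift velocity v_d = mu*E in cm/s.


Step 1: v_d = mu * E
Step 2: v_d = 1015 * 3979 = 4038685
Step 3: v_d = 4.04e+06 cm/s

4.04e+06


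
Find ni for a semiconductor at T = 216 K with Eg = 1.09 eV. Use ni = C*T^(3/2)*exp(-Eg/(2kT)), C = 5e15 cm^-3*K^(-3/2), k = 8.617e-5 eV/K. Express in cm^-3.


Step 1: Compute kT = 8.617e-5 * 216 = 0.01861272 eV
Step 2: Exponent = -Eg/(2kT) = -1.09/(2*0.01861272) = -29.28105
Step 3: T^(3/2) = 216^1.5 = 3174.54
Step 4: ni = 5e15 * 3174.54 * exp(-29.28105) = 3.05e+06 cm^-3

3.05e+06


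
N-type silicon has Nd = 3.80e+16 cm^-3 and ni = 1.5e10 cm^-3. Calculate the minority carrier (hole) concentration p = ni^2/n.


Step 1: Since Nd >> ni, n ≈ Nd = 3.80e+16 cm^-3
Step 2: p = ni^2 / n = (1.5e10)^2 / 3.80e+16
Step 3: p = 2.25e20 / 3.80e+16 = 5.92e+03 cm^-3

5.92e+03


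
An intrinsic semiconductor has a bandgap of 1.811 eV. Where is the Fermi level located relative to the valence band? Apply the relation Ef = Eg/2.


Step 1: For an intrinsic semiconductor, the Fermi level sits at midgap.
Step 2: Ef = Eg / 2 = 1.811 / 2 = 0.9055 eV

0.9055


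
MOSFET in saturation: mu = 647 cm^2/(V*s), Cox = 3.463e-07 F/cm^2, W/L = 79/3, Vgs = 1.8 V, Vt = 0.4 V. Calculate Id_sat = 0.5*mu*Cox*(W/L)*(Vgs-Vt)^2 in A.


Step 1: Overdrive voltage Vov = Vgs - Vt = 1.8 - 0.4 = 1.4 V
Step 2: W/L = 79/3 = 26.3333
Step 3: Id = 0.5 * 647 * 3.463e-07 * 26.3333 * 1.4^2
Step 4: Id = 5.78e-03 A

5.78e-03


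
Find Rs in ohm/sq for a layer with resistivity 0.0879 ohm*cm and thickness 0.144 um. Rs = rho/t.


Step 1: Convert thickness to cm: t = 0.144 um = 1.4400e-05 cm
Step 2: Rs = rho / t = 0.0879 / 1.4400e-05
Step 3: Rs = 6104.2 ohm/sq

6104.2


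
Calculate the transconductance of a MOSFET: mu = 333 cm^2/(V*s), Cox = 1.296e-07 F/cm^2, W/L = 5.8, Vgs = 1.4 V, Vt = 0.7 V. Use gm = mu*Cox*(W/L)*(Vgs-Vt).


Step 1: Vov = Vgs - Vt = 1.4 - 0.7 = 0.7 V
Step 2: gm = mu * Cox * (W/L) * Vov
Step 3: gm = 333 * 1.296e-07 * 5.8 * 0.7 = 1.75e-04 S

1.75e-04


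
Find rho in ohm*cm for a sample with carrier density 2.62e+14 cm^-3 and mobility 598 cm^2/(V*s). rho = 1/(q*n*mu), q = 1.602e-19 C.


Step 1: sigma = q * n * mu = 1.602e-19 * 2.62e+14 * 598 = 2.50995e-02 S/cm
Step 2: rho = 1 / sigma = 1 / 2.50995e-02 = 39.84 ohm*cm

39.84


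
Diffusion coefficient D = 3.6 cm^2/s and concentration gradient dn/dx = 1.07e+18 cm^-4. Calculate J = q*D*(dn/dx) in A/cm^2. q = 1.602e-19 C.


Step 1: J = q * D * (dn/dx)
Step 2: J = 1.602e-19 * 3.6 * 1.07e+18
Step 3: J = 6.17e-01 A/cm^2

6.17e-01


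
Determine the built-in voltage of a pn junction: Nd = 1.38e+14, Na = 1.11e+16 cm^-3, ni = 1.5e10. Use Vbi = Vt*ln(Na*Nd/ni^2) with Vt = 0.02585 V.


Step 1: Compute Na*Nd/ni^2 = 1.11e+16 * 1.38e+14 / (1.5e10)^2 = 6.8080e+09
Step 2: ln(6.8080e+09) = 22.6414
Step 3: Vbi = 0.02585 * 22.6414 = 0.585 V

0.585


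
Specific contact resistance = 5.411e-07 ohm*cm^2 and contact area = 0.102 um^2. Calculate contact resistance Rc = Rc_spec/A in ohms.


Step 1: Convert area to cm^2: 0.102 um^2 = 1.0200e-09 cm^2
Step 2: Rc = Rc_spec / A = 5.411e-07 / 1.0200e-09
Step 3: Rc = 5.30e+02 ohms

5.30e+02


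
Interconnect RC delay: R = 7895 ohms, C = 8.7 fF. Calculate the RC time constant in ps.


Step 1: tau = R * C
Step 2: tau = 7895 * 8.7 fF = 7895 * 8.7e-15 F
Step 3: tau = 6.86865e-11 s = 68.6865 ps

68.6865


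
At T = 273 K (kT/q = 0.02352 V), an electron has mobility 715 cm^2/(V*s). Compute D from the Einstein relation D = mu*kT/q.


Step 1: D = mu * (kT/q)
Step 2: D = 715 * 0.02352
Step 3: D = 16.82 cm^2/s

16.82


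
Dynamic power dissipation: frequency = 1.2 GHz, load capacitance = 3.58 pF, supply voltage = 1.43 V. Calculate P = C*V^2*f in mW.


Step 1: V^2 = 1.43^2 = 2.0449 V^2
Step 2: P = C*V^2*f = 3.58e-12 F * 2.0449 * 1.2e9 Hz
Step 3: P = 8.7848904e-03 W
Step 4: P = 8.785 mW

8.785


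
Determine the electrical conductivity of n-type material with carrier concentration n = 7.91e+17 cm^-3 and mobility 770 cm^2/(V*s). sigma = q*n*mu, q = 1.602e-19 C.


Step 1: sigma = q * n * mu
Step 2: sigma = 1.602e-19 * 7.91e+17 * 770
Step 3: sigma = 9.757e+01 S/cm

9.757e+01


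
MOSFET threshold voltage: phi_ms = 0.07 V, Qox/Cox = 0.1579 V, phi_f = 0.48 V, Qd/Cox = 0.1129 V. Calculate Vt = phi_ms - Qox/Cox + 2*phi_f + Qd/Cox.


Step 1: Vt = phi_ms - Qox/Cox + 2*phi_f + Qd/Cox
Step 2: Vt = 0.07 - 0.1579 + 2*0.48 + 0.1129
Step 3: Vt = 0.07 - 0.1579 + 0.96 + 0.1129
Step 4: Vt = 0.985 V

0.985


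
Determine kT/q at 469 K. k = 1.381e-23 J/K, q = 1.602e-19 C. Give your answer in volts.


Step 1: kT = 1.381e-23 * 469 = 6.47689e-21 J
Step 2: Vt = kT/q = 6.47689e-21 / 1.602e-19
Step 3: Vt = 0.04043 V

0.04043


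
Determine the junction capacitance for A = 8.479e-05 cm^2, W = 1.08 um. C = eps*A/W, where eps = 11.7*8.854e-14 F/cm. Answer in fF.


Step 1: eps_Si = 11.7 * 8.854e-14 = 1.035918e-12 F/cm
Step 2: W in cm = 1.08 * 1e-4 = 1.08e-04 cm
Step 3: C = 1.035918e-12 * 8.479e-05 / 1.08e-04 = 8.132915e-13 F
Step 4: C = 813.29 fF

813.29


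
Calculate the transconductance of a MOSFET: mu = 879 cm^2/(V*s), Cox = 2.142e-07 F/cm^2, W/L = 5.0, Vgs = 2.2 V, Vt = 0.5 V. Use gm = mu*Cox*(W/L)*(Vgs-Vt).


Step 1: Vov = Vgs - Vt = 2.2 - 0.5 = 1.7 V
Step 2: gm = mu * Cox * (W/L) * Vov
Step 3: gm = 879 * 2.142e-07 * 5.0 * 1.7 = 1.60e-03 S

1.60e-03


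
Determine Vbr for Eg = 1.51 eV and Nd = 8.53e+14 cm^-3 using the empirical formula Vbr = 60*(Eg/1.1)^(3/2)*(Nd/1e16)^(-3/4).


Step 1: Eg/1.1 = 1.51/1.1 = 1.372727
Step 2: (Eg/1.1)^1.5 = 1.372727^1.5 = 1.608334
Step 3: (Nd/1e16)^(-0.75) = (0.0853)^(-0.75) = 6.335607
Step 4: Vbr = 60 * 1.608334 * 6.335607 = 611.4 V

611.4


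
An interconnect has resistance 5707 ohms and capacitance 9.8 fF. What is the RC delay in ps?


Step 1: tau = R * C
Step 2: tau = 5707 * 9.8 fF = 5707 * 9.8e-15 F
Step 3: tau = 5.59286e-11 s = 55.9286 ps

55.9286


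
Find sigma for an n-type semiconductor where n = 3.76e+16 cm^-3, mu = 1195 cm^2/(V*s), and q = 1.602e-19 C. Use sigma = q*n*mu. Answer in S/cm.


Step 1: sigma = q * n * mu
Step 2: sigma = 1.602e-19 * 3.76e+16 * 1195
Step 3: sigma = 7.198e+00 S/cm

7.198e+00


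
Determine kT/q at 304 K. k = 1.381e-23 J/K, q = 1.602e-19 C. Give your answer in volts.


Step 1: kT = 1.381e-23 * 304 = 4.19824e-21 J
Step 2: Vt = kT/q = 4.19824e-21 / 1.602e-19
Step 3: Vt = 0.02621 V

0.02621


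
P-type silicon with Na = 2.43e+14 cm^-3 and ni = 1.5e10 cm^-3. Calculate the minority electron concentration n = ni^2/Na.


Step 1: Majority hole concentration p ≈ Na = 2.43e+14 cm^-3
Step 2: n = ni^2 / Na = (1.5e10)^2 / 2.43e+14
Step 3: n = 9.26e+05 cm^-3

9.26e+05


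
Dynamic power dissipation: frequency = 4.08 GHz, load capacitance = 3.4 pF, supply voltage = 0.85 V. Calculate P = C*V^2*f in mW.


Step 1: V^2 = 0.85^2 = 0.7225 V^2
Step 2: P = C*V^2*f = 3.4e-12 F * 0.7225 * 4.08e9 Hz
Step 3: P = 1.002252e-02 W
Step 4: P = 10.023 mW

10.023


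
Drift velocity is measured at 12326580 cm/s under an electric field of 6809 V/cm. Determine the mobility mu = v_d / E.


Step 1: mu = v_d / E
Step 2: mu = 12326580 / 6809
Step 3: mu = 1810.34 cm^2/(V*s)

1810.34


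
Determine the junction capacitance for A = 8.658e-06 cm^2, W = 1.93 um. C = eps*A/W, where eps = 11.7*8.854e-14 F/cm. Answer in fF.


Step 1: eps_Si = 11.7 * 8.854e-14 = 1.035918e-12 F/cm
Step 2: W in cm = 1.93 * 1e-4 = 1.93e-04 cm
Step 3: C = 1.035918e-12 * 8.658e-06 / 1.93e-04 = 4.647139e-14 F
Step 4: C = 46.47 fF

46.47


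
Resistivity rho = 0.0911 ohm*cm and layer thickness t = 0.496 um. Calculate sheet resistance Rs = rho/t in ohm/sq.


Step 1: Convert thickness to cm: t = 0.496 um = 4.9600e-05 cm
Step 2: Rs = rho / t = 0.0911 / 4.9600e-05
Step 3: Rs = 1836.7 ohm/sq

1836.7


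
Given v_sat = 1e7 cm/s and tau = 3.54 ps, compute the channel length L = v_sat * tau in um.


Step 1: tau in seconds = 3.54 ps * 1e-12 = 3.5400e-12 s
Step 2: L = v_sat * tau = 1e7 * 3.5400e-12 = 3.5400e-05 cm
Step 3: L in um = 3.5400e-05 * 1e4 = 0.354 um

0.354


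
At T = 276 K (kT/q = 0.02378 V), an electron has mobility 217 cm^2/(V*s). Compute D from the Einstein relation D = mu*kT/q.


Step 1: D = mu * (kT/q)
Step 2: D = 217 * 0.02378
Step 3: D = 5.16 cm^2/s

5.16


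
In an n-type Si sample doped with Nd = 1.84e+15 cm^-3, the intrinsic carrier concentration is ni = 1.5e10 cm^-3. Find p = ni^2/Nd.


Step 1: Since Nd >> ni, n ≈ Nd = 1.84e+15 cm^-3
Step 2: p = ni^2 / n = (1.5e10)^2 / 1.84e+15
Step 3: p = 2.25e20 / 1.84e+15 = 1.22e+05 cm^-3

1.22e+05


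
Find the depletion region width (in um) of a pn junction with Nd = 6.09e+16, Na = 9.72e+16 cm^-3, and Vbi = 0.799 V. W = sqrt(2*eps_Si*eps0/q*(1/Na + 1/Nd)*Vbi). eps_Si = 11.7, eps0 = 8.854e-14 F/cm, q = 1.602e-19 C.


Step 1: 1/Na + 1/Nd = 1/9.72e+16 + 1/6.09e+16 = 2.67084e-17
Step 2: 2*eps*eps0/q = 2*11.7*8.854e-14/1.602e-19 = 1.293281e+07
Step 3: W^2 = 1.293281e+07 * 2.67084e-17 * 0.799 = 2.75986e-10
Step 4: W = sqrt(2.75986e-10) = 1.661e-05 cm = 0.1661 um

0.1661


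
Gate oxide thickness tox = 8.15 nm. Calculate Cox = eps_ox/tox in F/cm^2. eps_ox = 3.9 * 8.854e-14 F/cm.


Step 1: eps_ox = 3.9 * 8.854e-14 = 3.45306e-13 F/cm
Step 2: tox in cm = 8.15 nm * 1e-7 = 8.1500e-07 cm
Step 3: Cox = 3.45306e-13 / 8.1500e-07 = 4.24e-07 F/cm^2

4.24e-07


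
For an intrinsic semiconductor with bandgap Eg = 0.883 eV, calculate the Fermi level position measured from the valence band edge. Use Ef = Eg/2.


Step 1: For an intrinsic semiconductor, the Fermi level sits at midgap.
Step 2: Ef = Eg / 2 = 0.883 / 2 = 0.4415 eV

0.4415


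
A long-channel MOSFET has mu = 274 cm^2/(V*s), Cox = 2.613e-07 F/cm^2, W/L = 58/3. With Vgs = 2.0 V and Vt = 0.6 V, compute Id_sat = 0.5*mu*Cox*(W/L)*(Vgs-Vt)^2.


Step 1: Overdrive voltage Vov = Vgs - Vt = 2.0 - 0.6 = 1.4 V
Step 2: W/L = 58/3 = 19.3333
Step 3: Id = 0.5 * 274 * 2.613e-07 * 19.3333 * 1.4^2
Step 4: Id = 1.36e-03 A

1.36e-03


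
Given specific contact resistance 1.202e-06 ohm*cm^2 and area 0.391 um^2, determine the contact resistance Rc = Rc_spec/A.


Step 1: Convert area to cm^2: 0.391 um^2 = 3.9100e-09 cm^2
Step 2: Rc = Rc_spec / A = 1.202e-06 / 3.9100e-09
Step 3: Rc = 3.07e+02 ohms

3.07e+02


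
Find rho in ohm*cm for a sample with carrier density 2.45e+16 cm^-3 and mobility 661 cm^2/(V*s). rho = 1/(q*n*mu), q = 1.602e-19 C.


Step 1: sigma = q * n * mu = 1.602e-19 * 2.45e+16 * 661 = 2.59436e+00 S/cm
Step 2: rho = 1 / sigma = 1 / 2.59436e+00 = 0.3855 ohm*cm

0.3855


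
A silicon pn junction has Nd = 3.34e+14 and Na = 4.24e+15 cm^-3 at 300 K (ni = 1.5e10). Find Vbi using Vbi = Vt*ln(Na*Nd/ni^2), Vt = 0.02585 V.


Step 1: Compute Na*Nd/ni^2 = 4.24e+15 * 3.34e+14 / (1.5e10)^2 = 6.2940e+09
Step 2: ln(6.2940e+09) = 22.5629
Step 3: Vbi = 0.02585 * 22.5629 = 0.583 V

0.583


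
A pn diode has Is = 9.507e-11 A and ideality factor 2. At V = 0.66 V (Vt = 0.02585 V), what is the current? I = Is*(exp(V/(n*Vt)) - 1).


Step 1: V/(n*Vt) = 0.66/(2*0.02585) = 12.7660
Step 2: exp(12.7660) = 3.5011e+05
Step 3: I = 9.507e-11 * (3.5011e+05 - 1) = 3.33e-05 A

3.33e-05


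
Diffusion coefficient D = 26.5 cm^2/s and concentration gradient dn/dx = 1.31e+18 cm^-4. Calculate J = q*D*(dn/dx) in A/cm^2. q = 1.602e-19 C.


Step 1: J = q * D * (dn/dx)
Step 2: J = 1.602e-19 * 26.5 * 1.31e+18
Step 3: J = 5.56e+00 A/cm^2

5.56e+00


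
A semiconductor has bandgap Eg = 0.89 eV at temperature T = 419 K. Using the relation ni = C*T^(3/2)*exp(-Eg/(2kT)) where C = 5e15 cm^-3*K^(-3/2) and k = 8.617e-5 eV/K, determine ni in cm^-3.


Step 1: Compute kT = 8.617e-5 * 419 = 0.03610523 eV
Step 2: Exponent = -Eg/(2kT) = -0.89/(2*0.03610523) = -12.32508
Step 3: T^(3/2) = 419^1.5 = 8576.72
Step 4: ni = 5e15 * 8576.72 * exp(-12.32508) = 1.90e+14 cm^-3

1.90e+14


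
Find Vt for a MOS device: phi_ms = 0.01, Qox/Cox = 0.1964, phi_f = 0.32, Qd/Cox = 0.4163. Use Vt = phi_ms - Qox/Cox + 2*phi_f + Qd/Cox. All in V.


Step 1: Vt = phi_ms - Qox/Cox + 2*phi_f + Qd/Cox
Step 2: Vt = 0.01 - 0.1964 + 2*0.32 + 0.4163
Step 3: Vt = 0.01 - 0.1964 + 0.64 + 0.4163
Step 4: Vt = 0.8699 V

0.8699


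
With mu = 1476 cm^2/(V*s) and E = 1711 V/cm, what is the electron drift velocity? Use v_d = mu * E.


Step 1: v_d = mu * E
Step 2: v_d = 1476 * 1711 = 2525436
Step 3: v_d = 2.53e+06 cm/s

2.53e+06


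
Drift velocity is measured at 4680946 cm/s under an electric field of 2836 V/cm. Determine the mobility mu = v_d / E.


Step 1: mu = v_d / E
Step 2: mu = 4680946 / 2836
Step 3: mu = 1650.55 cm^2/(V*s)

1650.55


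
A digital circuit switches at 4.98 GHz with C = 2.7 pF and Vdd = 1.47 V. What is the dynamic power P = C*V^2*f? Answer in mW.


Step 1: V^2 = 1.47^2 = 2.1609 V^2
Step 2: P = C*V^2*f = 2.7e-12 F * 2.1609 * 4.98e9 Hz
Step 3: P = 2.90554614e-02 W
Step 4: P = 29.055 mW

29.055


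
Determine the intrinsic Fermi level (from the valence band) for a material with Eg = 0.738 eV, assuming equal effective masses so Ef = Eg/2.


Step 1: For an intrinsic semiconductor, the Fermi level sits at midgap.
Step 2: Ef = Eg / 2 = 0.738 / 2 = 0.369 eV

0.369


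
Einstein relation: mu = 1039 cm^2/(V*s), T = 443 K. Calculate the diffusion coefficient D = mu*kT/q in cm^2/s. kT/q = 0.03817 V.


Step 1: D = mu * (kT/q)
Step 2: D = 1039 * 0.03817
Step 3: D = 39.66 cm^2/s

39.66


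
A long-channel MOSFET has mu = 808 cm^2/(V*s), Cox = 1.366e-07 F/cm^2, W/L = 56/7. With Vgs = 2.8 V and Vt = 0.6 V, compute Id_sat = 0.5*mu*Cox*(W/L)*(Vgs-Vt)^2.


Step 1: Overdrive voltage Vov = Vgs - Vt = 2.8 - 0.6 = 2.2 V
Step 2: W/L = 56/7 = 8
Step 3: Id = 0.5 * 808 * 1.366e-07 * 8 * 2.2^2
Step 4: Id = 2.14e-03 A

2.14e-03


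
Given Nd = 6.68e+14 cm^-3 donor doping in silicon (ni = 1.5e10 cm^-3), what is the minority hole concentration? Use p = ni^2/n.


Step 1: Since Nd >> ni, n ≈ Nd = 6.68e+14 cm^-3
Step 2: p = ni^2 / n = (1.5e10)^2 / 6.68e+14
Step 3: p = 2.25e20 / 6.68e+14 = 3.37e+05 cm^-3

3.37e+05


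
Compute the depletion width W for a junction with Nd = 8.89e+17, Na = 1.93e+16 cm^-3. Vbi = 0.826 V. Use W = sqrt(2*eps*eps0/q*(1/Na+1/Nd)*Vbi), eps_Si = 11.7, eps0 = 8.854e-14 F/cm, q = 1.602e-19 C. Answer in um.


Step 1: 1/Na + 1/Nd = 1/1.93e+16 + 1/8.89e+17 = 5.29383e-17
Step 2: 2*eps*eps0/q = 2*11.7*8.854e-14/1.602e-19 = 1.293281e+07
Step 3: W^2 = 1.293281e+07 * 5.29383e-17 * 0.826 = 5.65513e-10
Step 4: W = sqrt(5.65513e-10) = 2.378e-05 cm = 0.2378 um

0.2378


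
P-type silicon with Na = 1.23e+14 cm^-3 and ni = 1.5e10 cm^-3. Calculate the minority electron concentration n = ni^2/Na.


Step 1: Majority hole concentration p ≈ Na = 1.23e+14 cm^-3
Step 2: n = ni^2 / Na = (1.5e10)^2 / 1.23e+14
Step 3: n = 1.83e+06 cm^-3

1.83e+06


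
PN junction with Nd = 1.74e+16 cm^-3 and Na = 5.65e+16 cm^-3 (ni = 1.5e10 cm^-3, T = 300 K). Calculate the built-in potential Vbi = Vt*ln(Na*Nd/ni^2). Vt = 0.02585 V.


Step 1: Compute Na*Nd/ni^2 = 5.65e+16 * 1.74e+16 / (1.5e10)^2 = 4.3693e+12
Step 2: ln(4.3693e+12) = 29.1056
Step 3: Vbi = 0.02585 * 29.1056 = 0.752 V

0.752


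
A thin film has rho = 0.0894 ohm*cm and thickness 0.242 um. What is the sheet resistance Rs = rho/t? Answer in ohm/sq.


Step 1: Convert thickness to cm: t = 0.242 um = 2.4200e-05 cm
Step 2: Rs = rho / t = 0.0894 / 2.4200e-05
Step 3: Rs = 3694.2 ohm/sq

3694.2


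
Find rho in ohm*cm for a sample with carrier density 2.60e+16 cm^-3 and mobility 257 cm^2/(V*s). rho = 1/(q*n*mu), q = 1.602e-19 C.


Step 1: sigma = q * n * mu = 1.602e-19 * 2.60e+16 * 257 = 1.07046e+00 S/cm
Step 2: rho = 1 / sigma = 1 / 1.07046e+00 = 0.9342 ohm*cm

0.9342


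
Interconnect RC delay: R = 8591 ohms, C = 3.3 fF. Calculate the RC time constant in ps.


Step 1: tau = R * C
Step 2: tau = 8591 * 3.3 fF = 8591 * 3.3e-15 F
Step 3: tau = 2.83503e-11 s = 28.3503 ps

28.3503


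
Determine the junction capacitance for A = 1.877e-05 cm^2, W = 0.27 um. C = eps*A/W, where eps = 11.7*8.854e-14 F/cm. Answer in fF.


Step 1: eps_Si = 11.7 * 8.854e-14 = 1.035918e-12 F/cm
Step 2: W in cm = 0.27 * 1e-4 = 2.70e-05 cm
Step 3: C = 1.035918e-12 * 1.877e-05 / 2.70e-05 = 7.201548e-13 F
Step 4: C = 720.15 fF

720.15


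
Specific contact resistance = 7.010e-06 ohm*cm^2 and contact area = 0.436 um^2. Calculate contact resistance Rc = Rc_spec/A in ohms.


Step 1: Convert area to cm^2: 0.436 um^2 = 4.3600e-09 cm^2
Step 2: Rc = Rc_spec / A = 7.010e-06 / 4.3600e-09
Step 3: Rc = 1.61e+03 ohms

1.61e+03


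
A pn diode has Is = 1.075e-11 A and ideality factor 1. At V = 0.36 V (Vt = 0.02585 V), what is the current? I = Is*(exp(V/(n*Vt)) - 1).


Step 1: V/(n*Vt) = 0.36/(1*0.02585) = 13.9265
Step 2: exp(13.9265) = 1.1174e+06
Step 3: I = 1.075e-11 * (1.1174e+06 - 1) = 1.20e-05 A

1.20e-05


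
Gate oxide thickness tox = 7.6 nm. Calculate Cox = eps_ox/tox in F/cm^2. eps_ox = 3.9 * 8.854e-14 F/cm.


Step 1: eps_ox = 3.9 * 8.854e-14 = 3.45306e-13 F/cm
Step 2: tox in cm = 7.6 nm * 1e-7 = 7.6000e-07 cm
Step 3: Cox = 3.45306e-13 / 7.6000e-07 = 4.54e-07 F/cm^2

4.54e-07


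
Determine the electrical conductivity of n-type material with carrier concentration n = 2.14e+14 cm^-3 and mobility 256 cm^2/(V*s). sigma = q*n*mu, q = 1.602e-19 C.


Step 1: sigma = q * n * mu
Step 2: sigma = 1.602e-19 * 2.14e+14 * 256
Step 3: sigma = 8.776e-03 S/cm

8.776e-03


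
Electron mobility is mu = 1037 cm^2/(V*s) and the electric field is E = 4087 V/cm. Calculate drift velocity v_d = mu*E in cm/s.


Step 1: v_d = mu * E
Step 2: v_d = 1037 * 4087 = 4238219
Step 3: v_d = 4.24e+06 cm/s

4.24e+06


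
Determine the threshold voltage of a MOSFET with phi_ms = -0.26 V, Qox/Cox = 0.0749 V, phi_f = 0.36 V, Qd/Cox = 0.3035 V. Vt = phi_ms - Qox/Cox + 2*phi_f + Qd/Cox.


Step 1: Vt = phi_ms - Qox/Cox + 2*phi_f + Qd/Cox
Step 2: Vt = -0.26 - 0.0749 + 2*0.36 + 0.3035
Step 3: Vt = -0.26 - 0.0749 + 0.72 + 0.3035
Step 4: Vt = 0.6886 V

0.6886


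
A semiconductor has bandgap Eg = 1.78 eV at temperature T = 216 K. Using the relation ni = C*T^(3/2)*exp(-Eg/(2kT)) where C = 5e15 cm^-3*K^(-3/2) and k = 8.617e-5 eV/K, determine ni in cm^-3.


Step 1: Compute kT = 8.617e-5 * 216 = 0.01861272 eV
Step 2: Exponent = -Eg/(2kT) = -1.78/(2*0.01861272) = -47.81676
Step 3: T^(3/2) = 216^1.5 = 3174.54
Step 4: ni = 5e15 * 3174.54 * exp(-47.81676) = 2.72e-02 cm^-3

2.72e-02


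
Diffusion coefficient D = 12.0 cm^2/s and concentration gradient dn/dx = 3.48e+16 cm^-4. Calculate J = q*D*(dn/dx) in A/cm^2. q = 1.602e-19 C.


Step 1: J = q * D * (dn/dx)
Step 2: J = 1.602e-19 * 12.0 * 3.48e+16
Step 3: J = 6.69e-02 A/cm^2

6.69e-02


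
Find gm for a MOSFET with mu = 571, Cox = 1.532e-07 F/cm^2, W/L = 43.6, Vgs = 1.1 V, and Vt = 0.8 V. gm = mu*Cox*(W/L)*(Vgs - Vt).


Step 1: Vov = Vgs - Vt = 1.1 - 0.8 = 0.3 V
Step 2: gm = mu * Cox * (W/L) * Vov
Step 3: gm = 571 * 1.532e-07 * 43.6 * 0.3 = 1.14e-03 S

1.14e-03


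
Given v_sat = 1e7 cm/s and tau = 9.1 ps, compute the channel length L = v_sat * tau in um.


Step 1: tau in seconds = 9.1 ps * 1e-12 = 9.1000e-12 s
Step 2: L = v_sat * tau = 1e7 * 9.1000e-12 = 9.1000e-05 cm
Step 3: L in um = 9.1000e-05 * 1e4 = 0.91 um

0.91


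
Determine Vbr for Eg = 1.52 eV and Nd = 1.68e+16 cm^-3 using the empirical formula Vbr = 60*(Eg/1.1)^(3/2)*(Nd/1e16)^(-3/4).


Step 1: Eg/1.1 = 1.52/1.1 = 1.381818
Step 2: (Eg/1.1)^1.5 = 1.381818^1.5 = 1.624337
Step 3: (Nd/1e16)^(-0.75) = (1.68)^(-0.75) = 0.677670
Step 4: Vbr = 60 * 1.624337 * 0.677670 = 66.0 V

66.0


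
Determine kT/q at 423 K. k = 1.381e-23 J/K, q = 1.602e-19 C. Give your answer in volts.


Step 1: kT = 1.381e-23 * 423 = 5.84163e-21 J
Step 2: Vt = kT/q = 5.84163e-21 / 1.602e-19
Step 3: Vt = 0.03646 V

0.03646


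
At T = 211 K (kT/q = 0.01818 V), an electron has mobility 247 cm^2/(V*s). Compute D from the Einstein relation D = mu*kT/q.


Step 1: D = mu * (kT/q)
Step 2: D = 247 * 0.01818
Step 3: D = 4.49 cm^2/s

4.49


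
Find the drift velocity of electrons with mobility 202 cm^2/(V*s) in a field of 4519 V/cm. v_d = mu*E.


Step 1: v_d = mu * E
Step 2: v_d = 202 * 4519 = 912838
Step 3: v_d = 9.13e+05 cm/s

9.13e+05


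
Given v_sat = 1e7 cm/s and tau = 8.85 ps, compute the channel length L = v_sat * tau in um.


Step 1: tau in seconds = 8.85 ps * 1e-12 = 8.8500e-12 s
Step 2: L = v_sat * tau = 1e7 * 8.8500e-12 = 8.8500e-05 cm
Step 3: L in um = 8.8500e-05 * 1e4 = 0.885 um

0.885


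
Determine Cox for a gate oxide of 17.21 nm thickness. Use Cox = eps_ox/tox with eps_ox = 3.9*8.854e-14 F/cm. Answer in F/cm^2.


Step 1: eps_ox = 3.9 * 8.854e-14 = 3.45306e-13 F/cm
Step 2: tox in cm = 17.21 nm * 1e-7 = 1.7210e-06 cm
Step 3: Cox = 3.45306e-13 / 1.7210e-06 = 2.01e-07 F/cm^2

2.01e-07


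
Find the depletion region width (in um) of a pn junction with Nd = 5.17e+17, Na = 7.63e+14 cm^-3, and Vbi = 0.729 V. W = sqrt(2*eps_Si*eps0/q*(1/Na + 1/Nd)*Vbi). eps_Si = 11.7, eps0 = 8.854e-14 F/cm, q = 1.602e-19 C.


Step 1: 1/Na + 1/Nd = 1/7.63e+14 + 1/5.17e+17 = 1.31255e-15
Step 2: 2*eps*eps0/q = 2*11.7*8.854e-14/1.602e-19 = 1.293281e+07
Step 3: W^2 = 1.293281e+07 * 1.31255e-15 * 0.729 = 1.23747e-08
Step 4: W = sqrt(1.23747e-08) = 1.112e-04 cm = 1.112 um

1.112


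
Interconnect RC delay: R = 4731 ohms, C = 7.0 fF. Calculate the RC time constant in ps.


Step 1: tau = R * C
Step 2: tau = 4731 * 7.0 fF = 4731 * 7.0e-15 F
Step 3: tau = 3.3117e-11 s = 33.117 ps

33.117


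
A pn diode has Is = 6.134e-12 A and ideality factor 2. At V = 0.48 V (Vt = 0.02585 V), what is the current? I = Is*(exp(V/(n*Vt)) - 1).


Step 1: V/(n*Vt) = 0.48/(2*0.02585) = 9.2843
Step 2: exp(9.2843) = 1.0768e+04
Step 3: I = 6.134e-12 * (1.0768e+04 - 1) = 6.60e-08 A

6.60e-08


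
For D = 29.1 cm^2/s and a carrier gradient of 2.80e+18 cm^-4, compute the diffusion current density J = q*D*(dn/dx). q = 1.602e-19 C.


Step 1: J = q * D * (dn/dx)
Step 2: J = 1.602e-19 * 29.1 * 2.80e+18
Step 3: J = 1.31e+01 A/cm^2

1.31e+01


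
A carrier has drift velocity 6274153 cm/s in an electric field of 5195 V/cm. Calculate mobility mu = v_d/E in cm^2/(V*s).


Step 1: mu = v_d / E
Step 2: mu = 6274153 / 5195
Step 3: mu = 1207.73 cm^2/(V*s)

1207.73


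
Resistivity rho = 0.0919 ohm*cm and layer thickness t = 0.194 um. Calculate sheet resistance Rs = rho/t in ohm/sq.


Step 1: Convert thickness to cm: t = 0.194 um = 1.9400e-05 cm
Step 2: Rs = rho / t = 0.0919 / 1.9400e-05
Step 3: Rs = 4737.1 ohm/sq

4737.1


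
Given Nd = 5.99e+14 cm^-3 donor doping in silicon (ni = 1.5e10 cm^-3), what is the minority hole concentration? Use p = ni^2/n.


Step 1: Since Nd >> ni, n ≈ Nd = 5.99e+14 cm^-3
Step 2: p = ni^2 / n = (1.5e10)^2 / 5.99e+14
Step 3: p = 2.25e20 / 5.99e+14 = 3.76e+05 cm^-3

3.76e+05


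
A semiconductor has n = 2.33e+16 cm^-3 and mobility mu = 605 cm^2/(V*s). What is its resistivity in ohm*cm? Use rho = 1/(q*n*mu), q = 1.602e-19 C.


Step 1: sigma = q * n * mu = 1.602e-19 * 2.33e+16 * 605 = 2.25826e+00 S/cm
Step 2: rho = 1 / sigma = 1 / 2.25826e+00 = 0.4428 ohm*cm

0.4428


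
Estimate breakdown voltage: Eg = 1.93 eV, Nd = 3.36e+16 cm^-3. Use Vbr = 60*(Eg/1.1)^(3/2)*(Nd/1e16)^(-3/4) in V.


Step 1: Eg/1.1 = 1.93/1.1 = 1.754545
Step 2: (Eg/1.1)^1.5 = 1.754545^1.5 = 2.324057
Step 3: (Nd/1e16)^(-0.75) = (3.36)^(-0.75) = 0.402945
Step 4: Vbr = 60 * 2.324057 * 0.402945 = 56.2 V

56.2


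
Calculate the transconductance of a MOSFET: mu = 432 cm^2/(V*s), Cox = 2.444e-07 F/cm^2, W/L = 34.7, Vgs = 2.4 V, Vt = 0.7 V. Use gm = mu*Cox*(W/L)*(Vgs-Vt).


Step 1: Vov = Vgs - Vt = 2.4 - 0.7 = 1.7 V
Step 2: gm = mu * Cox * (W/L) * Vov
Step 3: gm = 432 * 2.444e-07 * 34.7 * 1.7 = 6.23e-03 S

6.23e-03


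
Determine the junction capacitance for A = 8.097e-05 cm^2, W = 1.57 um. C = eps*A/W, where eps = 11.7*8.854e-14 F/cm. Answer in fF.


Step 1: eps_Si = 11.7 * 8.854e-14 = 1.035918e-12 F/cm
Step 2: W in cm = 1.57 * 1e-4 = 1.57e-04 cm
Step 3: C = 1.035918e-12 * 8.097e-05 / 1.57e-04 = 5.342566e-13 F
Step 4: C = 534.26 fF

534.26


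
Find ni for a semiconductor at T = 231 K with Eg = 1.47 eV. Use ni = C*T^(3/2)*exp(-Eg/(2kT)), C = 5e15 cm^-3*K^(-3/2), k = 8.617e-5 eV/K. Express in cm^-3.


Step 1: Compute kT = 8.617e-5 * 231 = 0.01990527 eV
Step 2: Exponent = -Eg/(2kT) = -1.47/(2*0.01990527) = -36.92489
Step 3: T^(3/2) = 231^1.5 = 3510.90
Step 4: ni = 5e15 * 3510.90 * exp(-36.92489) = 1.61e+03 cm^-3

1.61e+03


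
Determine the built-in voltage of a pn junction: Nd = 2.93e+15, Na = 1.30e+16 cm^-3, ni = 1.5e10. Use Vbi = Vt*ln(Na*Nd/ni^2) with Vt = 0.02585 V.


Step 1: Compute Na*Nd/ni^2 = 1.30e+16 * 2.93e+15 / (1.5e10)^2 = 1.6929e+11
Step 2: ln(1.6929e+11) = 25.8549
Step 3: Vbi = 0.02585 * 25.8549 = 0.668 V

0.668


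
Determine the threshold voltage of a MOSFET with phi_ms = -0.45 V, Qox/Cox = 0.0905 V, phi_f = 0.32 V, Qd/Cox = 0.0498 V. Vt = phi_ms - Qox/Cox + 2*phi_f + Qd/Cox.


Step 1: Vt = phi_ms - Qox/Cox + 2*phi_f + Qd/Cox
Step 2: Vt = -0.45 - 0.0905 + 2*0.32 + 0.0498
Step 3: Vt = -0.45 - 0.0905 + 0.64 + 0.0498
Step 4: Vt = 0.1493 V

0.1493


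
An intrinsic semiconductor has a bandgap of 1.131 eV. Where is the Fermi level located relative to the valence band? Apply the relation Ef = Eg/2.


Step 1: For an intrinsic semiconductor, the Fermi level sits at midgap.
Step 2: Ef = Eg / 2 = 1.131 / 2 = 0.5655 eV

0.5655


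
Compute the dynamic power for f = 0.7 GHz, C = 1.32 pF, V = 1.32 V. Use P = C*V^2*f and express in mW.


Step 1: V^2 = 1.32^2 = 1.7424 V^2
Step 2: P = C*V^2*f = 1.32e-12 F * 1.7424 * 0.7e9 Hz
Step 3: P = 1.6099776e-03 W
Step 4: P = 1.61 mW

1.61


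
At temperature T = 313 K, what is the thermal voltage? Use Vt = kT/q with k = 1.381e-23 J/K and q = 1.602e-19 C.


Step 1: kT = 1.381e-23 * 313 = 4.32253e-21 J
Step 2: Vt = kT/q = 4.32253e-21 / 1.602e-19
Step 3: Vt = 0.02698 V

0.02698


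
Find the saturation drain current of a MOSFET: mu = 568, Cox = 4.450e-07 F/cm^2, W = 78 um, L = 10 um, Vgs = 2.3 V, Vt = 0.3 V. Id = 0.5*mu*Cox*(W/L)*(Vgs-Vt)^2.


Step 1: Overdrive voltage Vov = Vgs - Vt = 2.3 - 0.3 = 2.0 V
Step 2: W/L = 78/10 = 7.8
Step 3: Id = 0.5 * 568 * 4.450e-07 * 7.8 * 2.0^2
Step 4: Id = 3.94e-03 A

3.94e-03


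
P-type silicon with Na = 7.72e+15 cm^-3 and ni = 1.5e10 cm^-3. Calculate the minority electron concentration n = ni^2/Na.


Step 1: Majority hole concentration p ≈ Na = 7.72e+15 cm^-3
Step 2: n = ni^2 / Na = (1.5e10)^2 / 7.72e+15
Step 3: n = 2.91e+04 cm^-3

2.91e+04


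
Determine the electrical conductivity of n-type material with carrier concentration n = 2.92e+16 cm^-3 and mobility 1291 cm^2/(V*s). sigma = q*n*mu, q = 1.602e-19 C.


Step 1: sigma = q * n * mu
Step 2: sigma = 1.602e-19 * 2.92e+16 * 1291
Step 3: sigma = 6.039e+00 S/cm

6.039e+00


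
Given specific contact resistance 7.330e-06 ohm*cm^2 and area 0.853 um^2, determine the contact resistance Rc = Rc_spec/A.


Step 1: Convert area to cm^2: 0.853 um^2 = 8.5300e-09 cm^2
Step 2: Rc = Rc_spec / A = 7.330e-06 / 8.5300e-09
Step 3: Rc = 8.59e+02 ohms

8.59e+02


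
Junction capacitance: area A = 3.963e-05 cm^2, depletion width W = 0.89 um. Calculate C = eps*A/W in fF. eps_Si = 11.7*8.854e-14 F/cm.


Step 1: eps_Si = 11.7 * 8.854e-14 = 1.035918e-12 F/cm
Step 2: W in cm = 0.89 * 1e-4 = 8.90e-05 cm
Step 3: C = 1.035918e-12 * 3.963e-05 / 8.90e-05 = 4.612745e-13 F
Step 4: C = 461.27 fF

461.27


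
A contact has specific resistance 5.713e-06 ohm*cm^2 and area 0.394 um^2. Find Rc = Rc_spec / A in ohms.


Step 1: Convert area to cm^2: 0.394 um^2 = 3.9400e-09 cm^2
Step 2: Rc = Rc_spec / A = 5.713e-06 / 3.9400e-09
Step 3: Rc = 1.45e+03 ohms

1.45e+03


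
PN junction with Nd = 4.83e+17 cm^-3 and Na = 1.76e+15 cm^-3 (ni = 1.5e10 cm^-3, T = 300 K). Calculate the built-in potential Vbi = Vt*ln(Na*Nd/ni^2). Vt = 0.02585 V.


Step 1: Compute Na*Nd/ni^2 = 1.76e+15 * 4.83e+17 / (1.5e10)^2 = 3.7781e+12
Step 2: ln(3.7781e+12) = 28.9602
Step 3: Vbi = 0.02585 * 28.9602 = 0.749 V

0.749


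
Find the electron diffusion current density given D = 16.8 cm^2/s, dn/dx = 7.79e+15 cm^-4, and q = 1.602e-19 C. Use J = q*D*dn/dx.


Step 1: J = q * D * (dn/dx)
Step 2: J = 1.602e-19 * 16.8 * 7.79e+15
Step 3: J = 2.10e-02 A/cm^2

2.10e-02


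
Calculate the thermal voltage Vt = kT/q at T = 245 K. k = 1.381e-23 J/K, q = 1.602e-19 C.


Step 1: kT = 1.381e-23 * 245 = 3.38345e-21 J
Step 2: Vt = kT/q = 3.38345e-21 / 1.602e-19
Step 3: Vt = 0.02112 V

0.02112


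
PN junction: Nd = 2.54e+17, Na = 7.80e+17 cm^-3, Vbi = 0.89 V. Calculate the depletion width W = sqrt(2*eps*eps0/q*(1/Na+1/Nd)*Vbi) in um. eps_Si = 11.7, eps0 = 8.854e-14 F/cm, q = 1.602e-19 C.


Step 1: 1/Na + 1/Nd = 1/7.80e+17 + 1/2.54e+17 = 5.21906e-18
Step 2: 2*eps*eps0/q = 2*11.7*8.854e-14/1.602e-19 = 1.293281e+07
Step 3: W^2 = 1.293281e+07 * 5.21906e-18 * 0.89 = 6.00724e-11
Step 4: W = sqrt(6.00724e-11) = 7.751e-06 cm = 0.07751 um

0.07751


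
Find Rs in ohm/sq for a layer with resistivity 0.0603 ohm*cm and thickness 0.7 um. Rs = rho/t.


Step 1: Convert thickness to cm: t = 0.7 um = 7.0000e-05 cm
Step 2: Rs = rho / t = 0.0603 / 7.0000e-05
Step 3: Rs = 861.4 ohm/sq

861.4


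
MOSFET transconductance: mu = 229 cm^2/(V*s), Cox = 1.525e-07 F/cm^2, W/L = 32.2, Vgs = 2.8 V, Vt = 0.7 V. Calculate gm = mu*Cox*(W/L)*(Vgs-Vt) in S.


Step 1: Vov = Vgs - Vt = 2.8 - 0.7 = 2.1 V
Step 2: gm = mu * Cox * (W/L) * Vov
Step 3: gm = 229 * 1.525e-07 * 32.2 * 2.1 = 2.36e-03 S

2.36e-03


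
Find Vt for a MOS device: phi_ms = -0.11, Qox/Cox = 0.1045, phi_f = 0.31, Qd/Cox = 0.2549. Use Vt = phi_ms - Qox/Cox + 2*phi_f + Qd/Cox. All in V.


Step 1: Vt = phi_ms - Qox/Cox + 2*phi_f + Qd/Cox
Step 2: Vt = -0.11 - 0.1045 + 2*0.31 + 0.2549
Step 3: Vt = -0.11 - 0.1045 + 0.62 + 0.2549
Step 4: Vt = 0.6604 V

0.6604


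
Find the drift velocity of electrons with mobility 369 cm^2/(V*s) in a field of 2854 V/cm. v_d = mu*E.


Step 1: v_d = mu * E
Step 2: v_d = 369 * 2854 = 1053126
Step 3: v_d = 1.05e+06 cm/s

1.05e+06


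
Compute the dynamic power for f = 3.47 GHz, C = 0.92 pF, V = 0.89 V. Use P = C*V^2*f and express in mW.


Step 1: V^2 = 0.89^2 = 0.7921 V^2
Step 2: P = C*V^2*f = 0.92e-12 F * 0.7921 * 3.47e9 Hz
Step 3: P = 2.52870004e-03 W
Step 4: P = 2.529 mW

2.529


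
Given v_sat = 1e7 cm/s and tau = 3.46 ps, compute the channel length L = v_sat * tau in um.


Step 1: tau in seconds = 3.46 ps * 1e-12 = 3.4600e-12 s
Step 2: L = v_sat * tau = 1e7 * 3.4600e-12 = 3.4600e-05 cm
Step 3: L in um = 3.4600e-05 * 1e4 = 0.346 um

0.346


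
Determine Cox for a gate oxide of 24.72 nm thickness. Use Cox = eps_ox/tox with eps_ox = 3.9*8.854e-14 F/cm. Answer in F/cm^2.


Step 1: eps_ox = 3.9 * 8.854e-14 = 3.45306e-13 F/cm
Step 2: tox in cm = 24.72 nm * 1e-7 = 2.4720e-06 cm
Step 3: Cox = 3.45306e-13 / 2.4720e-06 = 1.40e-07 F/cm^2

1.40e-07


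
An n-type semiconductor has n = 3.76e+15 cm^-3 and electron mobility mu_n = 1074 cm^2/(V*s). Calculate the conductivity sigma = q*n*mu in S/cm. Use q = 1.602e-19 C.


Step 1: sigma = q * n * mu
Step 2: sigma = 1.602e-19 * 3.76e+15 * 1074
Step 3: sigma = 6.469e-01 S/cm

6.469e-01


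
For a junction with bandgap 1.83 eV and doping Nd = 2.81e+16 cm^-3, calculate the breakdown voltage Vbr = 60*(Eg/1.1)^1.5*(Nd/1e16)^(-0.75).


Step 1: Eg/1.1 = 1.83/1.1 = 1.663636
Step 2: (Eg/1.1)^1.5 = 1.663636^1.5 = 2.145791
Step 3: (Nd/1e16)^(-0.75) = (2.81)^(-0.75) = 0.460755
Step 4: Vbr = 60 * 2.145791 * 0.460755 = 59.3 V

59.3


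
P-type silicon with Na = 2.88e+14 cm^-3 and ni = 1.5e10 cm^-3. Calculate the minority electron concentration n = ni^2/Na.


Step 1: Majority hole concentration p ≈ Na = 2.88e+14 cm^-3
Step 2: n = ni^2 / Na = (1.5e10)^2 / 2.88e+14
Step 3: n = 7.81e+05 cm^-3

7.81e+05


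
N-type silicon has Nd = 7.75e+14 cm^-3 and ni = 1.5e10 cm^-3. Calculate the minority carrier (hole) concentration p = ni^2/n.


Step 1: Since Nd >> ni, n ≈ Nd = 7.75e+14 cm^-3
Step 2: p = ni^2 / n = (1.5e10)^2 / 7.75e+14
Step 3: p = 2.25e20 / 7.75e+14 = 2.90e+05 cm^-3

2.90e+05


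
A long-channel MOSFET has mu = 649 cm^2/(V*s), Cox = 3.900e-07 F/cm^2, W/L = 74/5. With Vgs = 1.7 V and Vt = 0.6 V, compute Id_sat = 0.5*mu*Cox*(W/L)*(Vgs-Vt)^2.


Step 1: Overdrive voltage Vov = Vgs - Vt = 1.7 - 0.6 = 1.1 V
Step 2: W/L = 74/5 = 14.8
Step 3: Id = 0.5 * 649 * 3.900e-07 * 14.8 * 1.1^2
Step 4: Id = 2.27e-03 A

2.27e-03


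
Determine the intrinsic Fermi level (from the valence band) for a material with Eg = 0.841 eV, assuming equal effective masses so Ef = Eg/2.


Step 1: For an intrinsic semiconductor, the Fermi level sits at midgap.
Step 2: Ef = Eg / 2 = 0.841 / 2 = 0.4205 eV

0.4205


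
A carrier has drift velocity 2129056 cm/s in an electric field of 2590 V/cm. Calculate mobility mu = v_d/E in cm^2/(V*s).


Step 1: mu = v_d / E
Step 2: mu = 2129056 / 2590
Step 3: mu = 822.03 cm^2/(V*s)

822.03


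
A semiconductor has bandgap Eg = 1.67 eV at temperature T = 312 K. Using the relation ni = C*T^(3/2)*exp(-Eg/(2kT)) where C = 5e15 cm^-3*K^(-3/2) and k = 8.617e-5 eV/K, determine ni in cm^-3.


Step 1: Compute kT = 8.617e-5 * 312 = 0.02688504 eV
Step 2: Exponent = -Eg/(2kT) = -1.67/(2*0.02688504) = -31.05816
Step 3: T^(3/2) = 312^1.5 = 5511.02
Step 4: ni = 5e15 * 5511.02 * exp(-31.05816) = 8.95e+05 cm^-3

8.95e+05


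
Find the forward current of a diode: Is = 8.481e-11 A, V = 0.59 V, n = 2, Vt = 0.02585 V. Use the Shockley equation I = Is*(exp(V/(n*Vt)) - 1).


Step 1: V/(n*Vt) = 0.59/(2*0.02585) = 11.4120
Step 2: exp(11.4120) = 9.0400e+04
Step 3: I = 8.481e-11 * (9.0400e+04 - 1) = 7.67e-06 A

7.67e-06


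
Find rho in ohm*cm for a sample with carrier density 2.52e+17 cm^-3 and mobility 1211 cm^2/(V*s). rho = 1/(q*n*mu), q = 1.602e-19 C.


Step 1: sigma = q * n * mu = 1.602e-19 * 2.52e+17 * 1211 = 4.88886e+01 S/cm
Step 2: rho = 1 / sigma = 1 / 4.88886e+01 = 0.02045 ohm*cm

0.02045


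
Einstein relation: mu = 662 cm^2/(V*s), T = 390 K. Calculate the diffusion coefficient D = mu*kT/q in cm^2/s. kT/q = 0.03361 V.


Step 1: D = mu * (kT/q)
Step 2: D = 662 * 0.03361
Step 3: D = 22.25 cm^2/s

22.25


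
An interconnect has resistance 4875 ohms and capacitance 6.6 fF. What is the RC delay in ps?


Step 1: tau = R * C
Step 2: tau = 4875 * 6.6 fF = 4875 * 6.6e-15 F
Step 3: tau = 3.2175e-11 s = 32.175 ps

32.175


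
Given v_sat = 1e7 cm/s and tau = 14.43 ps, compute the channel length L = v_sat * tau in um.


Step 1: tau in seconds = 14.43 ps * 1e-12 = 1.4430e-11 s
Step 2: L = v_sat * tau = 1e7 * 1.4430e-11 = 1.4430e-04 cm
Step 3: L in um = 1.4430e-04 * 1e4 = 1.443 um

1.443


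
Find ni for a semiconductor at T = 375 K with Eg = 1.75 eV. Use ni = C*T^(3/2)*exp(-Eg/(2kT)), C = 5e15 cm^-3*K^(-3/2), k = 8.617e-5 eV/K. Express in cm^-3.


Step 1: Compute kT = 8.617e-5 * 375 = 0.03231375 eV
Step 2: Exponent = -Eg/(2kT) = -1.75/(2*0.03231375) = -27.07826
Step 3: T^(3/2) = 375^1.5 = 7261.84
Step 4: ni = 5e15 * 7261.84 * exp(-27.07826) = 6.31e+07 cm^-3

6.31e+07


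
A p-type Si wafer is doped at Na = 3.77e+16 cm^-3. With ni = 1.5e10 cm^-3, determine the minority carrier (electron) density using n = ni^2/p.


Step 1: Majority hole concentration p ≈ Na = 3.77e+16 cm^-3
Step 2: n = ni^2 / Na = (1.5e10)^2 / 3.77e+16
Step 3: n = 5.97e+03 cm^-3

5.97e+03


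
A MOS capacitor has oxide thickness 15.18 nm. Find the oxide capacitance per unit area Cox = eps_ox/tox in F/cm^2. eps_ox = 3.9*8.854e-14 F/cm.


Step 1: eps_ox = 3.9 * 8.854e-14 = 3.45306e-13 F/cm
Step 2: tox in cm = 15.18 nm * 1e-7 = 1.5180e-06 cm
Step 3: Cox = 3.45306e-13 / 1.5180e-06 = 2.27e-07 F/cm^2

2.27e-07


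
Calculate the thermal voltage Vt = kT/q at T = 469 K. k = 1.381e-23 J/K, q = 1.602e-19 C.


Step 1: kT = 1.381e-23 * 469 = 6.47689e-21 J
Step 2: Vt = kT/q = 6.47689e-21 / 1.602e-19
Step 3: Vt = 0.04043 V

0.04043


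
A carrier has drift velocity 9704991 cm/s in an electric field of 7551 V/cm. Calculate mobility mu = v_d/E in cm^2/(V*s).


Step 1: mu = v_d / E
Step 2: mu = 9704991 / 7551
Step 3: mu = 1285.26 cm^2/(V*s)

1285.26


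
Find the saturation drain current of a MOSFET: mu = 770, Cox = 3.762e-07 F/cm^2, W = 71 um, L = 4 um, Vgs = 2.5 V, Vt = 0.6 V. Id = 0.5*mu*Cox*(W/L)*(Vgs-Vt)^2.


Step 1: Overdrive voltage Vov = Vgs - Vt = 2.5 - 0.6 = 1.9 V
Step 2: W/L = 71/4 = 17.75
Step 3: Id = 0.5 * 770 * 3.762e-07 * 17.75 * 1.9^2
Step 4: Id = 9.28e-03 A

9.28e-03


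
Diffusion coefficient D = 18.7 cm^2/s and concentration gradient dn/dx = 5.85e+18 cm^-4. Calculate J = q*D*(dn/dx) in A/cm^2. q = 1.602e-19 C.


Step 1: J = q * D * (dn/dx)
Step 2: J = 1.602e-19 * 18.7 * 5.85e+18
Step 3: J = 1.75e+01 A/cm^2

1.75e+01


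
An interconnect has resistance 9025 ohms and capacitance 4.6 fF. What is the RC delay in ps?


Step 1: tau = R * C
Step 2: tau = 9025 * 4.6 fF = 9025 * 4.6e-15 F
Step 3: tau = 4.1515e-11 s = 41.515 ps

41.515


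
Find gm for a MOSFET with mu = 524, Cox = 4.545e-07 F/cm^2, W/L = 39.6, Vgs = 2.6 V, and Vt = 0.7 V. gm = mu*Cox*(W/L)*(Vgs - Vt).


Step 1: Vov = Vgs - Vt = 2.6 - 0.7 = 1.9 V
Step 2: gm = mu * Cox * (W/L) * Vov
Step 3: gm = 524 * 4.545e-07 * 39.6 * 1.9 = 1.79e-02 S

1.79e-02


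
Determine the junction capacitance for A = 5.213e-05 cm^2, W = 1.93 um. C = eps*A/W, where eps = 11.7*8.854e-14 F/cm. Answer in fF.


Step 1: eps_Si = 11.7 * 8.854e-14 = 1.035918e-12 F/cm
Step 2: W in cm = 1.93 * 1e-4 = 1.93e-04 cm
Step 3: C = 1.035918e-12 * 5.213e-05 / 1.93e-04 = 2.798052e-13 F
Step 4: C = 279.81 fF

279.81
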